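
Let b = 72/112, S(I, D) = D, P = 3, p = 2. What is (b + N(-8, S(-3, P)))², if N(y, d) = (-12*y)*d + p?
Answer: 16556761/196 ≈ 84473.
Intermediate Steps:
N(y, d) = 2 - 12*d*y (N(y, d) = (-12*y)*d + 2 = -12*d*y + 2 = 2 - 12*d*y)
b = 9/14 (b = 72*(1/112) = 9/14 ≈ 0.64286)
(b + N(-8, S(-3, P)))² = (9/14 + (2 - 12*3*(-8)))² = (9/14 + (2 + 288))² = (9/14 + 290)² = (4069/14)² = 16556761/196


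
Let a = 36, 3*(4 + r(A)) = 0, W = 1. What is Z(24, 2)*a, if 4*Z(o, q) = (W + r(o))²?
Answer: 81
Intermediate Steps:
r(A) = -4 (r(A) = -4 + (⅓)*0 = -4 + 0 = -4)
Z(o, q) = 9/4 (Z(o, q) = (1 - 4)²/4 = (¼)*(-3)² = (¼)*9 = 9/4)
Z(24, 2)*a = (9/4)*36 = 81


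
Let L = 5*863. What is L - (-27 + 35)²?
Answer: 4251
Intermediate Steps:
L = 4315
L - (-27 + 35)² = 4315 - (-27 + 35)² = 4315 - 1*8² = 4315 - 1*64 = 4315 - 64 = 4251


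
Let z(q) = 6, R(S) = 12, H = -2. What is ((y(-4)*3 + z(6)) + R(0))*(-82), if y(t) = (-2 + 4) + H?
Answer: -1476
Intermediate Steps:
y(t) = 0 (y(t) = (-2 + 4) - 2 = 2 - 2 = 0)
((y(-4)*3 + z(6)) + R(0))*(-82) = ((0*3 + 6) + 12)*(-82) = ((0 + 6) + 12)*(-82) = (6 + 12)*(-82) = 18*(-82) = -1476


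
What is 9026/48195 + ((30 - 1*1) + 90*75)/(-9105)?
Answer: -3260429/5850873 ≈ -0.55725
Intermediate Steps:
9026/48195 + ((30 - 1*1) + 90*75)/(-9105) = 9026*(1/48195) + ((30 - 1) + 6750)*(-1/9105) = 9026/48195 + (29 + 6750)*(-1/9105) = 9026/48195 + 6779*(-1/9105) = 9026/48195 - 6779/9105 = -3260429/5850873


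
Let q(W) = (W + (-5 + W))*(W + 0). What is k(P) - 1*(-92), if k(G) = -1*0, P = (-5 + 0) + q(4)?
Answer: 92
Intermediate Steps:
q(W) = W*(-5 + 2*W) (q(W) = (-5 + 2*W)*W = W*(-5 + 2*W))
P = 7 (P = (-5 + 0) + 4*(-5 + 2*4) = -5 + 4*(-5 + 8) = -5 + 4*3 = -5 + 12 = 7)
k(G) = 0
k(P) - 1*(-92) = 0 - 1*(-92) = 0 + 92 = 92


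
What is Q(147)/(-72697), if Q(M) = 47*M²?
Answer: -1015623/72697 ≈ -13.971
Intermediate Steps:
Q(147)/(-72697) = (47*147²)/(-72697) = (47*21609)*(-1/72697) = 1015623*(-1/72697) = -1015623/72697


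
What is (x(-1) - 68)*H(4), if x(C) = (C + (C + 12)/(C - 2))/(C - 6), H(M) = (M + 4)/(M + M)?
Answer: -202/3 ≈ -67.333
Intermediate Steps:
H(M) = (4 + M)/(2*M) (H(M) = (4 + M)/((2*M)) = (4 + M)*(1/(2*M)) = (4 + M)/(2*M))
x(C) = (C + (12 + C)/(-2 + C))/(-6 + C)
(x(-1) - 68)*H(4) = ((12 + (-1)² - 1*(-1))/(12 + (-1)² - 8*(-1)) - 68)*((½)*(4 + 4)/4) = ((12 + 1 + 1)/(12 + 1 + 8) - 68)*((½)*(¼)*8) = (14/21 - 68)*1 = ((1/21)*14 - 68)*1 = (⅔ - 68)*1 = -202/3*1 = -202/3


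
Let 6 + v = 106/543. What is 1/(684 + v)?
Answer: 543/368260 ≈ 0.0014745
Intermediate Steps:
v = -3152/543 (v = -6 + 106/543 = -3152/543 ≈ -5.8048)
1/(684 + v) = 1/(684 - 3152/543) = 1/(368260/543) = 543/368260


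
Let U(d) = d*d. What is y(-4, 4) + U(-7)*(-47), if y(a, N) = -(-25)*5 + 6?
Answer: -2172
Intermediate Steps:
y(a, N) = 131 (y(a, N) = -5*(-25) + 6 = 125 + 6 = 131)
U(d) = d²
y(-4, 4) + U(-7)*(-47) = 131 + (-7)²*(-47) = 131 + 49*(-47) = 131 - 2303 = -2172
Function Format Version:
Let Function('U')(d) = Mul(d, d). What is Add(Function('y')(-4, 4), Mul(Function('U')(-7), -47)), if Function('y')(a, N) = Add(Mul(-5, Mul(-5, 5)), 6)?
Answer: -2172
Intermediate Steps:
Function('y')(a, N) = 131 (Function('y')(a, N) = Add(Mul(-5, -25), 6) = Add(125, 6) = 131)
Function('U')(d) = Pow(d, 2)
Add(Function('y')(-4, 4), Mul(Function('U')(-7), -47)) = Add(131, Mul(Pow(-7, 2), -47)) = Add(131, Mul(49, -47)) = Add(131, -2303) = -2172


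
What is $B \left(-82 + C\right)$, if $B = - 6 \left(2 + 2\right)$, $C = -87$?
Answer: $4056$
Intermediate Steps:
$B = -24$ ($B = \left(-6\right) 4 = -24$)
$B \left(-82 + C\right) = - 24 \left(-82 - 87\right) = \left(-24\right) \left(-169\right) = 4056$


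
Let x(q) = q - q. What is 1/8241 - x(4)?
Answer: 1/8241 ≈ 0.00012134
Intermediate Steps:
x(q) = 0
1/8241 - x(4) = 1/8241 - 1*0 = 1/8241 + 0 = 1/8241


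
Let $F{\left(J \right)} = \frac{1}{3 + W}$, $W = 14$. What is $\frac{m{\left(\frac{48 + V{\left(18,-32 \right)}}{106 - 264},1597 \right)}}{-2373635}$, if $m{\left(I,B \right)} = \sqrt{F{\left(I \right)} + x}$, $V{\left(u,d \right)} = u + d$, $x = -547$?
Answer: $- \frac{i \sqrt{158066}}{40351795} \approx - 9.8527 \cdot 10^{-6} i$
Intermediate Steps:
$F{\left(J \right)} = \frac{1}{17}$ ($F{\left(J \right)} = \frac{1}{3 + 14} = \frac{1}{17}$)
$V{\left(u,d \right)} = d + u$
$m{\left(I,B \right)} = \frac{i \sqrt{158066}}{17}$ ($m{\left(I,B \right)} = \sqrt{\frac{1}{17} - 547} = \sqrt{- \frac{9298}{17}} = \frac{i \sqrt{158066}}{17}$)
$\frac{m{\left(\frac{48 + V{\left(18,-32 \right)}}{106 - 264},1597 \right)}}{-2373635} = \frac{\frac{1}{17} i \sqrt{158066}}{-2373635} = \frac{i \sqrt{158066}}{17} \left(- \frac{1}{2373635}\right) = - \frac{i \sqrt{158066}}{40351795}$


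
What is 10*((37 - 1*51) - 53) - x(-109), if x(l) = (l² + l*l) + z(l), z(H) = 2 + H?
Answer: -24325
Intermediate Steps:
x(l) = 2 + l + 2*l² (x(l) = (l² + l*l) + (2 + l) = (l² + l²) + (2 + l) = 2*l² + (2 + l) = 2 + l + 2*l²)
10*((37 - 1*51) - 53) - x(-109) = 10*((37 - 1*51) - 53) - (2 - 109 + 2*(-109)²) = 10*((37 - 51) - 53) - (2 - 109 + 2*11881) = 10*(-14 - 53) - (2 - 109 + 23762) = 10*(-67) - 1*23655 = -670 - 23655 = -24325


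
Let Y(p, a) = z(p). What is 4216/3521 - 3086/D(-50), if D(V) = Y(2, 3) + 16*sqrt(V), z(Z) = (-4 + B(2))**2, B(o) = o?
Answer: 1321129/5640642 + 15430*I*sqrt(2)/801 ≈ 0.23422 + 27.243*I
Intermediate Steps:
z(Z) = 4 (z(Z) = (-4 + 2)**2 = (-2)**2 = 4)
Y(p, a) = 4
D(V) = 4 + 16*sqrt(V)
4216/3521 - 3086/D(-50) = 4216/3521 - 3086/(4 + 16*sqrt(-50)) = 4216*(1/3521) - 3086/(4 + 16*(5*I*sqrt(2))) = 4216/3521 - 3086/(4 + 80*I*sqrt(2))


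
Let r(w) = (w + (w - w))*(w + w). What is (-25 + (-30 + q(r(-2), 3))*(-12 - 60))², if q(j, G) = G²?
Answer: 2211169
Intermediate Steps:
r(w) = 2*w² (r(w) = (w + 0)*(2*w) = w*(2*w) = 2*w²)
(-25 + (-30 + q(r(-2), 3))*(-12 - 60))² = (-25 + (-30 + 3²)*(-12 - 60))² = (-25 + (-30 + 9)*(-72))² = (-25 - 21*(-72))² = (-25 + 1512)² = 1487² = 2211169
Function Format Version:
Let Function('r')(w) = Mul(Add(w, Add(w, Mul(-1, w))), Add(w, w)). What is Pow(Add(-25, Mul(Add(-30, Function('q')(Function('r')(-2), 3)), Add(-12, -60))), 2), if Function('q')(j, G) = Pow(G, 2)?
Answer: 2211169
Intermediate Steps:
Function('r')(w) = Mul(2, Pow(w, 2)) (Function('r')(w) = Mul(Add(w, 0), Mul(2, w)) = Mul(w, Mul(2, w)) = Mul(2, Pow(w, 2)))
Pow(Add(-25, Mul(Add(-30, Function('q')(Function('r')(-2), 3)), Add(-12, -60))), 2) = Pow(Add(-25, Mul(Add(-30, Pow(3, 2)), Add(-12, -60))), 2) = Pow(Add(-25, Mul(Add(-30, 9), -72)), 2) = Pow(Add(-25, Mul(-21, -72)), 2) = Pow(Add(-25, 1512), 2) = Pow(1487, 2) = 2211169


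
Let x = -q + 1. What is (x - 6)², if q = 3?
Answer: 64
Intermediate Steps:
x = -2 (x = -1*3 + 1 = -3 + 1 = -2)
(x - 6)² = (-2 - 6)² = (-8)² = 64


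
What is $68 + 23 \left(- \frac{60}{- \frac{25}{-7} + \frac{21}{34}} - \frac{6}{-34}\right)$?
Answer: $- \frac{4362155}{16949} \approx -257.37$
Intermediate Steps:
$68 + 23 \left(- \frac{60}{- \frac{25}{-7} + \frac{21}{34}} - \frac{6}{-34}\right) = 68 + 23 \left(- \frac{60}{\left(-25\right) \left(- \frac{1}{7}\right) + 21 \cdot \frac{1}{34}} - - \frac{3}{17}\right) = 68 + 23 \left(- \frac{60}{\frac{25}{7} + \frac{21}{34}} + \frac{3}{17}\right) = 68 + 23 \left(- \frac{60}{\frac{997}{238}} + \frac{3}{17}\right) = 68 + 23 \left(\left(-60\right) \frac{238}{997} + \frac{3}{17}\right) = 68 + 23 \left(- \frac{14280}{997} + \frac{3}{17}\right) = 68 + 23 \left(- \frac{239769}{16949}\right) = 68 - \frac{5514687}{16949} = - \frac{4362155}{16949}$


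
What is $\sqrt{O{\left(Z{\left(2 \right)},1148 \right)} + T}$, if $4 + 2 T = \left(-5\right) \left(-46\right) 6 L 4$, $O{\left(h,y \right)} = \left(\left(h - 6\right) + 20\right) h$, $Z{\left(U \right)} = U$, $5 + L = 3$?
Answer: $3 i \sqrt{610} \approx 74.094 i$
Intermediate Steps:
$L = -2$ ($L = -5 + 3 = -2$)
$O{\left(h,y \right)} = h \left(14 + h\right)$ ($O{\left(h,y \right)} = \left(\left(h - 6\right) + 20\right) h = \left(\left(-6 + h\right) + 20\right) h = \left(14 + h\right) h = h \left(14 + h\right)$)
$T = -5522$ ($T = -2 + \frac{\left(-5\right) \left(-46\right) 6 \left(-2\right) 4}{2} = -2 + \frac{230 \left(\left(-12\right) 4\right)}{2} = -2 + \frac{230 \left(-48\right)}{2} = -2 + \frac{1}{2} \left(-11040\right) = -2 - 5520 = -5522$)
$\sqrt{O{\left(Z{\left(2 \right)},1148 \right)} + T} = \sqrt{2 \left(14 + 2\right) - 5522} = \sqrt{2 \cdot 16 - 5522} = \sqrt{32 - 5522} = \sqrt{-5490} = 3 i \sqrt{610}$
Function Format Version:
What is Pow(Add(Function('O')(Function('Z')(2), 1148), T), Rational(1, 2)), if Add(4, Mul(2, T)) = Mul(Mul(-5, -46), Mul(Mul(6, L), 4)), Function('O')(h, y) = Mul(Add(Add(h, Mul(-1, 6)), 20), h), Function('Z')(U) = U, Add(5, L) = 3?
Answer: Mul(3, I, Pow(610, Rational(1, 2))) ≈ Mul(74.094, I)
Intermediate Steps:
L = -2 (L = Add(-5, 3) = -2)
Function('O')(h, y) = Mul(h, Add(14, h)) (Function('O')(h, y) = Mul(Add(Add(h, -6), 20), h) = Mul(Add(Add(-6, h), 20), h) = Mul(Add(14, h), h) = Mul(h, Add(14, h)))
T = -5522 (T = Add(-2, Mul(Rational(1, 2), Mul(Mul(-5, -46), Mul(Mul(6, -2), 4)))) = Add(-2, Mul(Rational(1, 2), Mul(230, Mul(-12, 4)))) = Add(-2, Mul(Rational(1, 2), Mul(230, -48))) = Add(-2, Mul(Rational(1, 2), -11040)) = Add(-2, -5520) = -5522)
Pow(Add(Function('O')(Function('Z')(2), 1148), T), Rational(1, 2)) = Pow(Add(Mul(2, Add(14, 2)), -5522), Rational(1, 2)) = Pow(Add(Mul(2, 16), -5522), Rational(1, 2)) = Pow(Add(32, -5522), Rational(1, 2)) = Pow(-5490, Rational(1, 2)) = Mul(3, I, Pow(610, Rational(1, 2)))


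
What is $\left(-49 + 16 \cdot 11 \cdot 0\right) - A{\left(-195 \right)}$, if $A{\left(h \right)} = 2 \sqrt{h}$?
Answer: $-49 - 2 i \sqrt{195} \approx -49.0 - 27.928 i$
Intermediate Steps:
$\left(-49 + 16 \cdot 11 \cdot 0\right) - A{\left(-195 \right)} = \left(-49 + 16 \cdot 11 \cdot 0\right) - 2 \sqrt{-195} = \left(-49 + 16 \cdot 0\right) - 2 i \sqrt{195} = \left(-49 + 0\right) - 2 i \sqrt{195} = -49 - 2 i \sqrt{195}$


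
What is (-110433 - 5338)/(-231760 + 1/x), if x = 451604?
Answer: 52282646684/104663743039 ≈ 0.49953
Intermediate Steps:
(-110433 - 5338)/(-231760 + 1/x) = (-110433 - 5338)/(-231760 + 1/451604) = -115771/(-231760 + 1/451604) = -115771/(-104663743039/451604) = -115771*(-451604/104663743039) = 52282646684/104663743039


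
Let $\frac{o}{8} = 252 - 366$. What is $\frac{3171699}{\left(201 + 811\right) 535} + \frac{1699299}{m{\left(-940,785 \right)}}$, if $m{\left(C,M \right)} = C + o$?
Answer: $- \frac{57135029877}{62669365} \approx -911.69$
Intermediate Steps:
$o = -912$ ($o = 8 \left(252 - 366\right) = 8 \left(-114\right) = -912$)
$m{\left(C,M \right)} = -912 + C$ ($m{\left(C,M \right)} = C - 912 = -912 + C$)
$\frac{3171699}{\left(201 + 811\right) 535} + \frac{1699299}{m{\left(-940,785 \right)}} = \frac{3171699}{\left(201 + 811\right) 535} + \frac{1699299}{-912 - 940} = \frac{3171699}{1012 \cdot 535} + \frac{1699299}{-1852} = \frac{3171699}{541420} + 1699299 \left(- \frac{1}{1852}\right) = 3171699 \cdot \frac{1}{541420} - \frac{1699299}{1852} = \frac{3171699}{541420} - \frac{1699299}{1852} = - \frac{57135029877}{62669365}$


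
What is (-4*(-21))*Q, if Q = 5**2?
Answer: 2100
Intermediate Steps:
Q = 25
(-4*(-21))*Q = -4*(-21)*25 = 84*25 = 2100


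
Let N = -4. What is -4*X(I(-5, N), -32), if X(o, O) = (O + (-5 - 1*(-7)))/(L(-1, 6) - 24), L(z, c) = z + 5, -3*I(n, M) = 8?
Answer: -6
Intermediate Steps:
I(n, M) = -8/3 (I(n, M) = -⅓*8 = -8/3)
L(z, c) = 5 + z
X(o, O) = -⅒ - O/20 (X(o, O) = (O + (-5 - 1*(-7)))/((5 - 1) - 24) = (O + (-5 + 7))/(4 - 24) = (O + 2)/(-20) = (2 + O)*(-1/20) = -⅒ - O/20)
-4*X(I(-5, N), -32) = -4*(-⅒ - 1/20*(-32)) = -4*(-⅒ + 8/5) = -4*3/2 = -6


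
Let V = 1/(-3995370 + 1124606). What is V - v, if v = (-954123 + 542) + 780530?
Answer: 496788580963/2870764 ≈ 1.7305e+5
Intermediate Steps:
v = -173051 (v = -953581 + 780530 = -173051)
V = -1/2870764 (V = 1/(-2870764) = -1/2870764 ≈ -3.4834e-7)
V - v = -1/2870764 - 1*(-173051) = -1/2870764 + 173051 = 496788580963/2870764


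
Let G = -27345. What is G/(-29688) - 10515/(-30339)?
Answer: 126865475/100078248 ≈ 1.2677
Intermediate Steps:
G/(-29688) - 10515/(-30339) = -27345/(-29688) - 10515/(-30339) = -27345*(-1/29688) - 10515*(-1/30339) = 9115/9896 + 3505/10113 = 126865475/100078248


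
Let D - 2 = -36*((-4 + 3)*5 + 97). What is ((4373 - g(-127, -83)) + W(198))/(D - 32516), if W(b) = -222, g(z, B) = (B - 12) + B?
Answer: -1443/11942 ≈ -0.12083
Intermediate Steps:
g(z, B) = -12 + 2*B (g(z, B) = (-12 + B) + B = -12 + 2*B)
D = -3310 (D = 2 - 36*((-4 + 3)*5 + 97) = 2 - 36*(-1*5 + 97) = 2 - 36*(-5 + 97) = 2 - 36*92 = 2 - 3312 = -3310)
((4373 - g(-127, -83)) + W(198))/(D - 32516) = ((4373 - (-12 + 2*(-83))) - 222)/(-3310 - 32516) = ((4373 - (-12 - 166)) - 222)/(-35826) = ((4373 - 1*(-178)) - 222)*(-1/35826) = ((4373 + 178) - 222)*(-1/35826) = (4551 - 222)*(-1/35826) = 4329*(-1/35826) = -1443/11942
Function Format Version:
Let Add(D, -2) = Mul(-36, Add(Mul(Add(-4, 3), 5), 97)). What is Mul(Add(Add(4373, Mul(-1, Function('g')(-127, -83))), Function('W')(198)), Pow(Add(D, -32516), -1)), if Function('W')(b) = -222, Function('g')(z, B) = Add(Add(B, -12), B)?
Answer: Rational(-1443, 11942) ≈ -0.12083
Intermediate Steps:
Function('g')(z, B) = Add(-12, Mul(2, B)) (Function('g')(z, B) = Add(Add(-12, B), B) = Add(-12, Mul(2, B)))
D = -3310 (D = Add(2, Mul(-36, Add(Mul(Add(-4, 3), 5), 97))) = Add(2, Mul(-36, Add(Mul(-1, 5), 97))) = Add(2, Mul(-36, Add(-5, 97))) = Add(2, Mul(-36, 92)) = Add(2, -3312) = -3310)
Mul(Add(Add(4373, Mul(-1, Function('g')(-127, -83))), Function('W')(198)), Pow(Add(D, -32516), -1)) = Mul(Add(Add(4373, Mul(-1, Add(-12, Mul(2, -83)))), -222), Pow(Add(-3310, -32516), -1)) = Mul(Add(Add(4373, Mul(-1, Add(-12, -166))), -222), Pow(-35826, -1)) = Mul(Add(Add(4373, Mul(-1, -178)), -222), Rational(-1, 35826)) = Mul(Add(Add(4373, 178), -222), Rational(-1, 35826)) = Mul(Add(4551, -222), Rational(-1, 35826)) = Mul(4329, Rational(-1, 35826)) = Rational(-1443, 11942)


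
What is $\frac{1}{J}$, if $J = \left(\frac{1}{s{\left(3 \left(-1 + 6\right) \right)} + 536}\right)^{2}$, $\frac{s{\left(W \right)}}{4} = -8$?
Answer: $254016$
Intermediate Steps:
$s{\left(W \right)} = -32$ ($s{\left(W \right)} = 4 \left(-8\right) = -32$)
$J = \frac{1}{254016}$ ($J = \left(\frac{1}{-32 + 536}\right)^{2} = \left(\frac{1}{504}\right)^{2} = \frac{1}{254016} \approx 3.9368 \cdot 10^{-6}$)
$\frac{1}{J} = \frac{1}{\frac{1}{254016}} = 254016$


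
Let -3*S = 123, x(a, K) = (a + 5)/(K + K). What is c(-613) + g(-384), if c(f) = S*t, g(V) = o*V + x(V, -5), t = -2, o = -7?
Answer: 28079/10 ≈ 2807.9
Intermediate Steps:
x(a, K) = (5 + a)/(2*K) (x(a, K) = (5 + a)/((2*K)) = (5 + a)*(1/(2*K)) = (5 + a)/(2*K))
S = -41 (S = -⅓*123 = -41)
g(V) = -½ - 71*V/10 (g(V) = -7*V + (½)*(5 + V)/(-5) = -7*V + (½)*(-⅕)*(5 + V) = -7*V + (-½ - V/10) = -½ - 71*V/10)
c(f) = 82 (c(f) = -41*(-2) = 82)
c(-613) + g(-384) = 82 + (-½ - 71/10*(-384)) = 82 + (-½ + 13632/5) = 82 + 27259/10 = 28079/10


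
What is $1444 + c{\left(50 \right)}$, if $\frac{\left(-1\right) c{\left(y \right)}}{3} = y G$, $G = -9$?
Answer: $2794$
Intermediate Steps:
$c{\left(y \right)} = 27 y$ ($c{\left(y \right)} = - 3 y \left(-9\right) = - 3 \left(- 9 y\right) = 27 y$)
$1444 + c{\left(50 \right)} = 1444 + 27 \cdot 50 = 1444 + 1350 = 2794$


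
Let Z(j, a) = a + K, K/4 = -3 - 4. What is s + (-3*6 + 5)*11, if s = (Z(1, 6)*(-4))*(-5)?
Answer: -583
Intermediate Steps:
K = -28 (K = 4*(-3 - 4) = 4*(-7) = -28)
Z(j, a) = -28 + a (Z(j, a) = a - 28 = -28 + a)
s = -440 (s = ((-28 + 6)*(-4))*(-5) = -22*(-4)*(-5) = 88*(-5) = -440)
s + (-3*6 + 5)*11 = -440 + (-3*6 + 5)*11 = -440 + (-18 + 5)*11 = -440 - 13*11 = -440 - 143 = -583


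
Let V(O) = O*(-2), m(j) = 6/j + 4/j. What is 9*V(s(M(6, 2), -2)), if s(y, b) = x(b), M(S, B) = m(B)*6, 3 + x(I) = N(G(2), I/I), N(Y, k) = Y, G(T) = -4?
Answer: 126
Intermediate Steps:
m(j) = 10/j
x(I) = -7 (x(I) = -3 - 4 = -7)
M(S, B) = 60/B (M(S, B) = (10/B)*6 = 60/B)
s(y, b) = -7
V(O) = -2*O
9*V(s(M(6, 2), -2)) = 9*(-2*(-7)) = 9*14 = 126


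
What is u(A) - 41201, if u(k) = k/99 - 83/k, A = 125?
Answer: -509854967/12375 ≈ -41200.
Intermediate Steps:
u(k) = -83/k + k/99 (u(k) = k*(1/99) - 83/k = k/99 - 83/k = -83/k + k/99)
u(A) - 41201 = (-83/125 + (1/99)*125) - 41201 = (-83*1/125 + 125/99) - 41201 = (-83/125 + 125/99) - 41201 = 7408/12375 - 41201 = -509854967/12375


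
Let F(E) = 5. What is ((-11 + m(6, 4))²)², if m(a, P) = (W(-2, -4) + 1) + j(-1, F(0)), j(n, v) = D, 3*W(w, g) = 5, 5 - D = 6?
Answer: 614656/81 ≈ 7588.3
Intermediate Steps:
D = -1 (D = 5 - 1*6 = 5 - 6 = -1)
W(w, g) = 5/3 (W(w, g) = (⅓)*5 = 5/3)
j(n, v) = -1
m(a, P) = 5/3 (m(a, P) = (5/3 + 1) - 1 = 8/3 - 1 = 5/3)
((-11 + m(6, 4))²)² = ((-11 + 5/3)²)² = ((-28/3)²)² = (784/9)² = 614656/81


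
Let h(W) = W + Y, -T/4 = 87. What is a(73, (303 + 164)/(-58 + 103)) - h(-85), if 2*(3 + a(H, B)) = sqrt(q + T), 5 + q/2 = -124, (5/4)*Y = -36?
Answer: 554/5 + I*sqrt(606)/2 ≈ 110.8 + 12.309*I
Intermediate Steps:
Y = -144/5 (Y = (4/5)*(-36) = -144/5 ≈ -28.800)
T = -348 (T = -4*87 = -348)
h(W) = -144/5 + W (h(W) = W - 144/5 = -144/5 + W)
q = -258 (q = -10 + 2*(-124) = -10 - 248 = -258)
a(H, B) = -3 + I*sqrt(606)/2 (a(H, B) = -3 + sqrt(-258 - 348)/2 = -3 + sqrt(-606)/2 = -3 + (I*sqrt(606))/2 = -3 + I*sqrt(606)/2)
a(73, (303 + 164)/(-58 + 103)) - h(-85) = (-3 + I*sqrt(606)/2) - (-144/5 - 85) = (-3 + I*sqrt(606)/2) - 1*(-569/5) = (-3 + I*sqrt(606)/2) + 569/5 = 554/5 + I*sqrt(606)/2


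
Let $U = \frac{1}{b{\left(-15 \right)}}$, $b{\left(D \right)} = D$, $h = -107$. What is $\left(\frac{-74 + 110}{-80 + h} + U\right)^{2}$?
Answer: $\frac{528529}{7868025} \approx 0.067174$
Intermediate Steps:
$U = - \frac{1}{15}$ ($U = \frac{1}{-15} = - \frac{1}{15} \approx -0.066667$)
$\left(\frac{-74 + 110}{-80 + h} + U\right)^{2} = \left(\frac{-74 + 110}{-80 - 107} - \frac{1}{15}\right)^{2} = \left(\frac{36}{-187} - \frac{1}{15}\right)^{2} = \left(36 \left(- \frac{1}{187}\right) - \frac{1}{15}\right)^{2} = \left(- \frac{36}{187} - \frac{1}{15}\right)^{2} = \left(- \frac{727}{2805}\right)^{2} = \frac{528529}{7868025}$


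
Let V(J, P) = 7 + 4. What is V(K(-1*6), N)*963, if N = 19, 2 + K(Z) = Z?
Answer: 10593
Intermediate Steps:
K(Z) = -2 + Z
V(J, P) = 11
V(K(-1*6), N)*963 = 11*963 = 10593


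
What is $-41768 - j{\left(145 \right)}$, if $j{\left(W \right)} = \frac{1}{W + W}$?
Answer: $- \frac{12112721}{290} \approx -41768.0$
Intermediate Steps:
$j{\left(W \right)} = \frac{1}{2 W}$
$-41768 - j{\left(145 \right)} = -41768 - \frac{1}{2 \cdot 145} = -41768 - \frac{1}{2} \cdot \frac{1}{145} = -41768 - \frac{1}{290} = - \frac{12112721}{290}$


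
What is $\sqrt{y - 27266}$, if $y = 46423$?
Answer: $\sqrt{19157} \approx 138.41$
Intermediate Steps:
$\sqrt{y - 27266} = \sqrt{46423 - 27266} = \sqrt{19157}$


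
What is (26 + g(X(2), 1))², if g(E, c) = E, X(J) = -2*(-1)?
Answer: 784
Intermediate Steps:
X(J) = 2
(26 + g(X(2), 1))² = (26 + 2)² = 28² = 784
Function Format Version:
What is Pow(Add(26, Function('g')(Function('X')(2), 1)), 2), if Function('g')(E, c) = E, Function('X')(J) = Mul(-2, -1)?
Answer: 784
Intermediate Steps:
Function('X')(J) = 2
Pow(Add(26, Function('g')(Function('X')(2), 1)), 2) = Pow(Add(26, 2), 2) = Pow(28, 2) = 784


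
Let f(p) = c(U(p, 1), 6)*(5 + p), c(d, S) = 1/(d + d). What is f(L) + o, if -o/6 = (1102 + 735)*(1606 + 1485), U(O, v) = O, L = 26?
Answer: -1771588073/52 ≈ -3.4069e+7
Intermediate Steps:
c(d, S) = 1/(2*d)
f(p) = (5 + p)/(2*p) (f(p) = (1/(2*p))*(5 + p) = (5 + p)/(2*p))
o = -34069002 (o = -6*(1102 + 735)*(1606 + 1485) = -11022*3091 = -6*5678167 = -34069002)
f(L) + o = (½)*(5 + 26)/26 - 34069002 = (½)*(1/26)*31 - 34069002 = 31/52 - 34069002 = -1771588073/52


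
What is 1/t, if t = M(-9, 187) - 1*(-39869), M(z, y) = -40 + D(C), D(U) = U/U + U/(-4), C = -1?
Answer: 4/159321 ≈ 2.5107e-5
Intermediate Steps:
D(U) = 1 - U/4 (D(U) = 1 + U*(-1/4) = 1 - U/4)
M(z, y) = -155/4 (M(z, y) = -40 + (1 - 1/4*(-1)) = -40 + (1 + 1/4) = -40 + 5/4 = -155/4)
t = 159321/4 (t = -155/4 - 1*(-39869) = -155/4 + 39869 = 159321/4 ≈ 39830.)
1/t = 1/(159321/4) = 4/159321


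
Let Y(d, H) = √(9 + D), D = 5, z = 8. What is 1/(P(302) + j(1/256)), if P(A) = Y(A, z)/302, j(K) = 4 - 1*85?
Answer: -3693762/299194715 - 151*√14/299194715 ≈ -0.012348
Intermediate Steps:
Y(d, H) = √14 (Y(d, H) = √(9 + 5) = √14)
j(K) = -81 (j(K) = 4 - 85 = -81)
P(A) = √14/302
1/(P(302) + j(1/256)) = 1/(√14/302 - 81) = 1/(-81 + √14/302)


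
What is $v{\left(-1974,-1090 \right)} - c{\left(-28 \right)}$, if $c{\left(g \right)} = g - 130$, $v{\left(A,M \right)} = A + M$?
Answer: $-2906$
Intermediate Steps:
$c{\left(g \right)} = -130 + g$ ($c{\left(g \right)} = g - 130 = -130 + g$)
$v{\left(-1974,-1090 \right)} - c{\left(-28 \right)} = \left(-1974 - 1090\right) - \left(-130 - 28\right) = -3064 - -158 = -3064 + 158 = -2906$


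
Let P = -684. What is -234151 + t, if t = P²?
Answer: 233705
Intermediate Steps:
t = 467856 (t = (-684)² = 467856)
-234151 + t = -234151 + 467856 = 233705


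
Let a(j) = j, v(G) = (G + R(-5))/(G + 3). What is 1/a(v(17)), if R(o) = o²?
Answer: 10/21 ≈ 0.47619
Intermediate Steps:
v(G) = (25 + G)/(3 + G) (v(G) = (G + (-5)²)/(G + 3) = (G + 25)/(3 + G) = (25 + G)/(3 + G))
1/a(v(17)) = 1/((25 + 17)/(3 + 17)) = 1/(42/20) = 1/((1/20)*42) = 1/(21/10) = 10/21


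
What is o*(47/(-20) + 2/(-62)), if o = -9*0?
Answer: 0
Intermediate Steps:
o = 0
o*(47/(-20) + 2/(-62)) = 0*(47/(-20) + 2/(-62)) = 0*(47*(-1/20) + 2*(-1/62)) = 0*(-47/20 - 1/31) = 0*(-1477/620) = 0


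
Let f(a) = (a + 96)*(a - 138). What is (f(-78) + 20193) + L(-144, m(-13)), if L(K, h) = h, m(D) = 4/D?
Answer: 211961/13 ≈ 16305.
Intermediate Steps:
f(a) = (-138 + a)*(96 + a) (f(a) = (96 + a)*(-138 + a) = (-138 + a)*(96 + a))
(f(-78) + 20193) + L(-144, m(-13)) = ((-13248 + (-78)**2 - 42*(-78)) + 20193) + 4/(-13) = ((-13248 + 6084 + 3276) + 20193) + 4*(-1/13) = (-3888 + 20193) - 4/13 = 16305 - 4/13 = 211961/13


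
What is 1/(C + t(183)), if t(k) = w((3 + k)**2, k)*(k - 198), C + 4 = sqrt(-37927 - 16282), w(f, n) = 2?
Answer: -34/55365 - I*sqrt(54209)/55365 ≈ -0.00061411 - 0.0042053*I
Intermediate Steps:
C = -4 + I*sqrt(54209) (C = -4 + sqrt(-37927 - 16282) = -4 + sqrt(-54209) = -4 + I*sqrt(54209) ≈ -4.0 + 232.83*I)
t(k) = -396 + 2*k (t(k) = 2*(k - 198) = 2*(-198 + k) = -396 + 2*k)
1/(C + t(183)) = 1/((-4 + I*sqrt(54209)) + (-396 + 2*183)) = 1/((-4 + I*sqrt(54209)) + (-396 + 366)) = 1/((-4 + I*sqrt(54209)) - 30) = 1/(-34 + I*sqrt(54209))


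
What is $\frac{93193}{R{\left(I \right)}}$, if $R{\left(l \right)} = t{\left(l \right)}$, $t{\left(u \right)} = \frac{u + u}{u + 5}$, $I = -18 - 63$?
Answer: $\frac{3541334}{81} \approx 43720.0$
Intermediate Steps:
$I = -81$ ($I = -18 - 63 = -81$)
$t{\left(u \right)} = \frac{2 u}{5 + u}$
$R{\left(l \right)} = \frac{2 l}{5 + l}$
$\frac{93193}{R{\left(I \right)}} = \frac{93193}{2 \left(-81\right) \frac{1}{5 - 81}} = \frac{93193}{2 \left(-81\right) \frac{1}{-76}} = \frac{93193}{2 \left(-81\right) \left(- \frac{1}{76}\right)} = \frac{93193}{\frac{81}{38}} = 93193 \cdot \frac{38}{81} = \frac{3541334}{81}$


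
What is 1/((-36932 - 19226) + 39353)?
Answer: -1/16805 ≈ -5.9506e-5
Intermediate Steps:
1/((-36932 - 19226) + 39353) = 1/(-56158 + 39353) = 1/(-16805) = -1/16805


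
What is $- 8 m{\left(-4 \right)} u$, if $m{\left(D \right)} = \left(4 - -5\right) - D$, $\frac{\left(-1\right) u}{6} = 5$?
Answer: $3120$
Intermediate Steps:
$u = -30$ ($u = \left(-6\right) 5 = -30$)
$m{\left(D \right)} = 9 - D$ ($m{\left(D \right)} = \left(4 + 5\right) - D = 9 - D$)
$- 8 m{\left(-4 \right)} u = - 8 \left(9 - -4\right) \left(-30\right) = - 8 \left(9 + 4\right) \left(-30\right) = \left(-8\right) 13 \left(-30\right) = \left(-104\right) \left(-30\right) = 3120$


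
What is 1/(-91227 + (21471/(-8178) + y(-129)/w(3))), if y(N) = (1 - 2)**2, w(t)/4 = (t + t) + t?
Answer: -49068/4476453899 ≈ -1.0961e-5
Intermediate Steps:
w(t) = 12*t (w(t) = 4*((t + t) + t) = 4*(2*t + t) = 4*(3*t) = 12*t)
y(N) = 1 (y(N) = (-1)**2 = 1)
1/(-91227 + (21471/(-8178) + y(-129)/w(3))) = 1/(-91227 + (21471/(-8178) + 1/(12*3))) = 1/(-91227 + (21471*(-1/8178) + 1/36)) = 1/(-91227 + (-7157/2726 + 1*(1/36))) = 1/(-91227 + (-7157/2726 + 1/36)) = 1/(-91227 - 127463/49068) = 1/(-4476453899/49068) = -49068/4476453899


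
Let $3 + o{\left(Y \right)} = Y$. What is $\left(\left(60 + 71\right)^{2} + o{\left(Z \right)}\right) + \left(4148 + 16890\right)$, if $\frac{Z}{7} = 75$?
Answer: $38721$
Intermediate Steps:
$Z = 525$ ($Z = 7 \cdot 75 = 525$)
$o{\left(Y \right)} = -3 + Y$
$\left(\left(60 + 71\right)^{2} + o{\left(Z \right)}\right) + \left(4148 + 16890\right) = \left(\left(60 + 71\right)^{2} + \left(-3 + 525\right)\right) + \left(4148 + 16890\right) = \left(131^{2} + 522\right) + 21038 = \left(17161 + 522\right) + 21038 = 17683 + 21038 = 38721$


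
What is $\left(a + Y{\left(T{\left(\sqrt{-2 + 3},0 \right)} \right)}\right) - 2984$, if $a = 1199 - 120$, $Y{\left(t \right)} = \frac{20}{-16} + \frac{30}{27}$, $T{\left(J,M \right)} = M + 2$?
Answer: $- \frac{68585}{36} \approx -1905.1$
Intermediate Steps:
$T{\left(J,M \right)} = 2 + M$
$Y{\left(t \right)} = - \frac{5}{36}$ ($Y{\left(t \right)} = 20 \left(- \frac{1}{16}\right) + 30 \cdot \frac{1}{27} = - \frac{5}{4} + \frac{10}{9} = - \frac{5}{36}$)
$a = 1079$ ($a = 1199 - 120 = 1079$)
$\left(a + Y{\left(T{\left(\sqrt{-2 + 3},0 \right)} \right)}\right) - 2984 = \left(1079 - \frac{5}{36}\right) - 2984 = \frac{38839}{36} - 2984 = - \frac{68585}{36}$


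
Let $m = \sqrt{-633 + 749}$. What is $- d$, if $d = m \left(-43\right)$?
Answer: $86 \sqrt{29} \approx 463.12$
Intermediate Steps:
$m = 2 \sqrt{29}$ ($m = \sqrt{116} = 2 \sqrt{29} \approx 10.77$)
$d = - 86 \sqrt{29}$ ($d = 2 \sqrt{29} \left(-43\right) = - 86 \sqrt{29} \approx -463.12$)
$- d = - \left(-86\right) \sqrt{29} = 86 \sqrt{29}$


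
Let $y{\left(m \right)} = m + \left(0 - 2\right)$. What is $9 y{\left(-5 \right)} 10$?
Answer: $-630$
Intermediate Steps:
$y{\left(m \right)} = -2 + m$ ($y{\left(m \right)} = m + \left(0 - 2\right) = m - 2 = -2 + m$)
$9 y{\left(-5 \right)} 10 = 9 \left(-2 - 5\right) 10 = 9 \left(-7\right) 10 = \left(-63\right) 10 = -630$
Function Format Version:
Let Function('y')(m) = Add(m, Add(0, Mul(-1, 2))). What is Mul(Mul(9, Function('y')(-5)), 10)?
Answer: -630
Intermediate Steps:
Function('y')(m) = Add(-2, m) (Function('y')(m) = Add(m, Add(0, -2)) = Add(m, -2) = Add(-2, m))
Mul(Mul(9, Function('y')(-5)), 10) = Mul(Mul(9, Add(-2, -5)), 10) = Mul(Mul(9, -7), 10) = Mul(-63, 10) = -630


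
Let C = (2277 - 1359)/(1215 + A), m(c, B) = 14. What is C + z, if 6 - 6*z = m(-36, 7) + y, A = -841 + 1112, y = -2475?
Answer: 1835735/4458 ≈ 411.78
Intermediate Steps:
A = 271
C = 459/743 (C = (2277 - 1359)/(1215 + 271) = 918/1486 = 918*(1/1486) = 459/743 ≈ 0.61777)
z = 2467/6 (z = 1 - (14 - 2475)/6 = 1 - 1/6*(-2461) = 1 + 2461/6 = 2467/6 ≈ 411.17)
C + z = 459/743 + 2467/6 = 1835735/4458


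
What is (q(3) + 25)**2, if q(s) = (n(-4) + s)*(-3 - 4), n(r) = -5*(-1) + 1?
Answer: 1444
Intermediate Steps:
n(r) = 6 (n(r) = 5 + 1 = 6)
q(s) = -42 - 7*s (q(s) = (6 + s)*(-3 - 4) = (6 + s)*(-7) = -42 - 7*s)
(q(3) + 25)**2 = ((-42 - 7*3) + 25)**2 = ((-42 - 21) + 25)**2 = (-63 + 25)**2 = (-38)**2 = 1444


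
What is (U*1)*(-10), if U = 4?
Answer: -40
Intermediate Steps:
(U*1)*(-10) = (4*1)*(-10) = 4*(-10) = -40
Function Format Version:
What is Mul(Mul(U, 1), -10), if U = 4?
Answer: -40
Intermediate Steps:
Mul(Mul(U, 1), -10) = Mul(Mul(4, 1), -10) = Mul(4, -10) = -40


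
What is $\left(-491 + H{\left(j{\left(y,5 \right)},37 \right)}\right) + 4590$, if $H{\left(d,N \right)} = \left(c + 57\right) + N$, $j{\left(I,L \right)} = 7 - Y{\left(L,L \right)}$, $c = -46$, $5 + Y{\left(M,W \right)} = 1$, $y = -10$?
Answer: $4147$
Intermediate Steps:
$Y{\left(M,W \right)} = -4$ ($Y{\left(M,W \right)} = -5 + 1 = -4$)
$j{\left(I,L \right)} = 11$ ($j{\left(I,L \right)} = 7 - -4 = 7 + 4 = 11$)
$H{\left(d,N \right)} = 11 + N$ ($H{\left(d,N \right)} = \left(-46 + 57\right) + N = 11 + N$)
$\left(-491 + H{\left(j{\left(y,5 \right)},37 \right)}\right) + 4590 = \left(-491 + \left(11 + 37\right)\right) + 4590 = \left(-491 + 48\right) + 4590 = -443 + 4590 = 4147$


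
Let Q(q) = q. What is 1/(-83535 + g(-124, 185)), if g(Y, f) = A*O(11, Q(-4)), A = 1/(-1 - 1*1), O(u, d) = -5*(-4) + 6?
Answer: -1/83548 ≈ -1.1969e-5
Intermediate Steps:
O(u, d) = 26 (O(u, d) = 20 + 6 = 26)
A = -1/2 (A = 1/(-1 - 1) = 1/(-2) = -1/2 ≈ -0.50000)
g(Y, f) = -13 (g(Y, f) = -1/2*26 = -13)
1/(-83535 + g(-124, 185)) = 1/(-83535 - 13) = 1/(-83548) = -1/83548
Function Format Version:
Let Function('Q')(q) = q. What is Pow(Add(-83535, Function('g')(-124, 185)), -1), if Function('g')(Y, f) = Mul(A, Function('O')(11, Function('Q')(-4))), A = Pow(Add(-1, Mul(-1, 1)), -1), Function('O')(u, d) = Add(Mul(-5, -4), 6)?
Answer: Rational(-1, 83548) ≈ -1.1969e-5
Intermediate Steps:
Function('O')(u, d) = 26 (Function('O')(u, d) = Add(20, 6) = 26)
A = Rational(-1, 2) (A = Pow(Add(-1, -1), -1) = Pow(-2, -1) = Rational(-1, 2) ≈ -0.50000)
Function('g')(Y, f) = -13 (Function('g')(Y, f) = Mul(Rational(-1, 2), 26) = -13)
Pow(Add(-83535, Function('g')(-124, 185)), -1) = Pow(Add(-83535, -13), -1) = Pow(-83548, -1) = Rational(-1, 83548)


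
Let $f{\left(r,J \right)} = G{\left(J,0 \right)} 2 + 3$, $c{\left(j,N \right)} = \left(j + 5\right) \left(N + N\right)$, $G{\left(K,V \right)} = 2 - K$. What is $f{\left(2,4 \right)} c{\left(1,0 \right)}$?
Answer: $0$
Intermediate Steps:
$c{\left(j,N \right)} = 2 N \left(5 + j\right)$ ($c{\left(j,N \right)} = \left(5 + j\right) 2 N = 2 N \left(5 + j\right)$)
$f{\left(r,J \right)} = 7 - 2 J$ ($f{\left(r,J \right)} = \left(2 - J\right) 2 + 3 = \left(4 - 2 J\right) + 3 = 7 - 2 J$)
$f{\left(2,4 \right)} c{\left(1,0 \right)} = \left(7 - 8\right) 2 \cdot 0 \left(5 + 1\right) = \left(7 - 8\right) 2 \cdot 0 \cdot 6 = \left(-1\right) 0 = 0$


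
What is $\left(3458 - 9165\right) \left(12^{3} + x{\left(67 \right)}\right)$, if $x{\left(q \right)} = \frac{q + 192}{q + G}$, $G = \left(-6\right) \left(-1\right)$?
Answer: $- \frac{721381921}{73} \approx -9.882 \cdot 10^{6}$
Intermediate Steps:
$G = 6$
$x{\left(q \right)} = \frac{192 + q}{6 + q}$ ($x{\left(q \right)} = \frac{q + 192}{q + 6} = \frac{192 + q}{6 + q}$)
$\left(3458 - 9165\right) \left(12^{3} + x{\left(67 \right)}\right) = \left(3458 - 9165\right) \left(12^{3} + \frac{192 + 67}{6 + 67}\right) = - 5707 \left(1728 + \frac{1}{73} \cdot 259\right) = - 5707 \left(1728 + \frac{259}{73}\right) = \left(-5707\right) \frac{126403}{73} = - \frac{721381921}{73}$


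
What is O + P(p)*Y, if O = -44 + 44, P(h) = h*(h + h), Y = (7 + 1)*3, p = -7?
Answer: 2352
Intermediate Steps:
Y = 24 (Y = 8*3 = 24)
P(h) = 2*h² (P(h) = h*(2*h) = 2*h²)
O = 0
O + P(p)*Y = 0 + (2*(-7)²)*24 = 0 + (2*49)*24 = 0 + 98*24 = 0 + 2352 = 2352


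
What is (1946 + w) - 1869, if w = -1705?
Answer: -1628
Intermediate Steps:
(1946 + w) - 1869 = (1946 - 1705) - 1869 = 241 - 1869 = -1628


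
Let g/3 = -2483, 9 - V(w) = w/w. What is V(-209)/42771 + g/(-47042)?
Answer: 318977515/2012033382 ≈ 0.15854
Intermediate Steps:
V(w) = 8 (V(w) = 9 - w/w = 9 - 1*1 = 9 - 1 = 8)
g = -7449 (g = 3*(-2483) = -7449)
V(-209)/42771 + g/(-47042) = 8/42771 - 7449/(-47042) = 8*(1/42771) - 7449*(-1/47042) = 8/42771 + 7449/47042 = 318977515/2012033382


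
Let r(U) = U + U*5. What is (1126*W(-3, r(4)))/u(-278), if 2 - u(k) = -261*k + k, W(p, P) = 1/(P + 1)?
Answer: -563/903475 ≈ -0.00062315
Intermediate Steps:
r(U) = 6*U (r(U) = U + 5*U = 6*U)
W(p, P) = 1/(1 + P)
u(k) = 2 + 260*k (u(k) = 2 - (-261*k + k) = 2 - (-260)*k = 2 + 260*k)
(1126*W(-3, r(4)))/u(-278) = (1126/(1 + 6*4))/(2 + 260*(-278)) = (1126/(1 + 24))/(2 - 72280) = (1126/25)/(-72278) = (1126*(1/25))*(-1/72278) = (1126/25)*(-1/72278) = -563/903475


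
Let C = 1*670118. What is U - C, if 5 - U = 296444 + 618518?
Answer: -1585075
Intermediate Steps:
C = 670118
U = -914957 (U = 5 - (296444 + 618518) = 5 - 1*914962 = 5 - 914962 = -914957)
U - C = -914957 - 1*670118 = -914957 - 670118 = -1585075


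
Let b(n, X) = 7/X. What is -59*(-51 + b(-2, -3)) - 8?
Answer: 9416/3 ≈ 3138.7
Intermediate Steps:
-59*(-51 + b(-2, -3)) - 8 = -59*(-51 + 7/(-3)) - 8 = -59*(-51 + 7*(-⅓)) - 8 = -59*(-51 - 7/3) - 8 = -59*(-160/3) - 8 = 9440/3 - 8 = 9416/3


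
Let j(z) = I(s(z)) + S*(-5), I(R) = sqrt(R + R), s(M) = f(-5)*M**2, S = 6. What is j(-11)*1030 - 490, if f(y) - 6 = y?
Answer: -31390 + 11330*sqrt(2) ≈ -15367.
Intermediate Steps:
f(y) = 6 + y
s(M) = M**2 (s(M) = (6 - 5)*M**2 = 1*M**2 = M**2)
I(R) = sqrt(2)*sqrt(R) (I(R) = sqrt(2*R) = sqrt(2)*sqrt(R))
j(z) = -30 + sqrt(2)*sqrt(z**2) (j(z) = sqrt(2)*sqrt(z**2) + 6*(-5) = sqrt(2)*sqrt(z**2) - 30 = -30 + sqrt(2)*sqrt(z**2))
j(-11)*1030 - 490 = (-30 + sqrt(2)*sqrt((-11)**2))*1030 - 490 = (-30 + sqrt(2)*sqrt(121))*1030 - 490 = (-30 + sqrt(2)*11)*1030 - 490 = (-30 + 11*sqrt(2))*1030 - 490 = (-30900 + 11330*sqrt(2)) - 490 = -31390 + 11330*sqrt(2)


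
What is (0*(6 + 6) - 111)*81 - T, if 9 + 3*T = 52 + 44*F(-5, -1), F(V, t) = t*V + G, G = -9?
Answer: -26840/3 ≈ -8946.7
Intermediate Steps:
F(V, t) = -9 + V*t (F(V, t) = t*V - 9 = V*t - 9 = -9 + V*t)
T = -133/3 (T = -3 + (52 + 44*(-9 - 5*(-1)))/3 = -3 + (52 + 44*(-9 + 5))/3 = -3 + (52 + 44*(-4))/3 = -3 + (52 - 176)/3 = -3 + (⅓)*(-124) = -3 - 124/3 = -133/3 ≈ -44.333)
(0*(6 + 6) - 111)*81 - T = (0*(6 + 6) - 111)*81 - 1*(-133/3) = (0*12 - 111)*81 + 133/3 = (0 - 111)*81 + 133/3 = -111*81 + 133/3 = -8991 + 133/3 = -26840/3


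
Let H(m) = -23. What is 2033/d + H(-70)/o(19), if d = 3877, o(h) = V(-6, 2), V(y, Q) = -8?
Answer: 105435/31016 ≈ 3.3994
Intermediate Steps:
o(h) = -8
2033/d + H(-70)/o(19) = 2033/3877 - 23/(-8) = 2033*(1/3877) - 23*(-⅛) = 2033/3877 + 23/8 = 105435/31016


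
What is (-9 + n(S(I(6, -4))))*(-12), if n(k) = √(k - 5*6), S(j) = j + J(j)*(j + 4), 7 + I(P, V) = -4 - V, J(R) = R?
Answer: 108 - 48*I ≈ 108.0 - 48.0*I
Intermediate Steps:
I(P, V) = -11 - V (I(P, V) = -7 + (-4 - V) = -11 - V)
S(j) = j + j*(4 + j) (S(j) = j + j*(j + 4) = j + j*(4 + j))
n(k) = √(-30 + k) (n(k) = √(k - 30) = √(-30 + k))
(-9 + n(S(I(6, -4))))*(-12) = (-9 + √(-30 + (-11 - 1*(-4))*(5 + (-11 - 1*(-4)))))*(-12) = (-9 + √(-30 + (-11 + 4)*(5 + (-11 + 4))))*(-12) = (-9 + √(-30 - 7*(5 - 7)))*(-12) = (-9 + √(-30 - 7*(-2)))*(-12) = (-9 + √(-30 + 14))*(-12) = (-9 + √(-16))*(-12) = (-9 + 4*I)*(-12) = 108 - 48*I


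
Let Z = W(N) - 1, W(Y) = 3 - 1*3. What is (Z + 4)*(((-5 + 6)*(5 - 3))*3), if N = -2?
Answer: 18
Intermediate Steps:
W(Y) = 0 (W(Y) = 3 - 3 = 0)
Z = -1 (Z = 0 - 1 = -1)
(Z + 4)*(((-5 + 6)*(5 - 3))*3) = (-1 + 4)*(((-5 + 6)*(5 - 3))*3) = 3*((1*2)*3) = 3*(2*3) = 3*6 = 18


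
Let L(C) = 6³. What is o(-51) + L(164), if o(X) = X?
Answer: 165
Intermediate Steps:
L(C) = 216
o(-51) + L(164) = -51 + 216 = 165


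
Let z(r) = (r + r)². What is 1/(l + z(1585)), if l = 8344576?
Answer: 1/18393476 ≈ 5.4367e-8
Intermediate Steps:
z(r) = 4*r² (z(r) = (2*r)² = 4*r²)
1/(l + z(1585)) = 1/(8344576 + 4*1585²) = 1/(8344576 + 4*2512225) = 1/(8344576 + 10048900) = 1/18393476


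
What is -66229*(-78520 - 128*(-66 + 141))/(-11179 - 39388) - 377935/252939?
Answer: -1476196277410865/12790366413 ≈ -1.1541e+5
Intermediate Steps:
-66229*(-78520 - 128*(-66 + 141))/(-11179 - 39388) - 377935/252939 = -66229/((-50567/(-78520 - 128*75))) - 377935*1/252939 = -66229/((-50567/(-78520 - 9600))) - 377935/252939 = -66229/((-50567/(-88120))) - 377935/252939 = -66229/((-50567*(-1/88120))) - 377935/252939 = -66229/50567/88120 - 377935/252939 = -66229*88120/50567 - 377935/252939 = -5836099480/50567 - 377935/252939 = -1476196277410865/12790366413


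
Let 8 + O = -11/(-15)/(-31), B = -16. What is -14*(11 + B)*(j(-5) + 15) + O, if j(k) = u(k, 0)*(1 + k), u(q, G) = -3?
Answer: 875119/465 ≈ 1882.0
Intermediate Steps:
j(k) = -3 - 3*k (j(k) = -3*(1 + k) = -3 - 3*k)
O = -3731/465 (O = -8 - 11/(-15)/(-31) = -8 - 11*(-1/15)*(-1/31) = -8 + (11/15)*(-1/31) = -8 - 11/465 = -3731/465 ≈ -8.0237)
-14*(11 + B)*(j(-5) + 15) + O = -14*(11 - 16)*((-3 - 3*(-5)) + 15) - 3731/465 = -(-70)*((-3 + 15) + 15) - 3731/465 = -(-70)*(12 + 15) - 3731/465 = -(-70)*27 - 3731/465 = -14*(-135) - 3731/465 = 1890 - 3731/465 = 875119/465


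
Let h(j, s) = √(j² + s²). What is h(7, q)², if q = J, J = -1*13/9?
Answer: 4138/81 ≈ 51.086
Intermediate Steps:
J = -13/9 (J = -13*⅑ = -13/9 ≈ -1.4444)
q = -13/9 ≈ -1.4444
h(7, q)² = (√(7² + (-13/9)²))² = (√(49 + 169/81))² = (√(4138/81))² = (√4138/9)² = 4138/81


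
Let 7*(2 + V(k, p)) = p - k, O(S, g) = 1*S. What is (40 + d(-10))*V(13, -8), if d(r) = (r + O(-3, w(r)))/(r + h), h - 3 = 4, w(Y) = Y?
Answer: -665/3 ≈ -221.67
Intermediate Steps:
O(S, g) = S
h = 7 (h = 3 + 4 = 7)
V(k, p) = -2 - k/7 + p/7 (V(k, p) = -2 + (p - k)/7 = -2 + (-k/7 + p/7) = -2 - k/7 + p/7)
d(r) = (-3 + r)/(7 + r) (d(r) = (r - 3)/(r + 7) = (-3 + r)/(7 + r))
(40 + d(-10))*V(13, -8) = (40 + (-3 - 10)/(7 - 10))*(-2 - ⅐*13 + (⅐)*(-8)) = (40 - 13/(-3))*(-2 - 13/7 - 8/7) = (40 - ⅓*(-13))*(-5) = (40 + 13/3)*(-5) = (133/3)*(-5) = -665/3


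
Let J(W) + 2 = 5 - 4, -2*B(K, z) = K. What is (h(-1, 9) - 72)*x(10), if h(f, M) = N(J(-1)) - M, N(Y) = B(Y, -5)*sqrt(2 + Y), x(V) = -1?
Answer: 161/2 ≈ 80.500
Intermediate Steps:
B(K, z) = -K/2
J(W) = -1 (J(W) = -2 + (5 - 4) = -2 + 1 = -1)
N(Y) = -Y*sqrt(2 + Y)/2 (N(Y) = (-Y/2)*sqrt(2 + Y) = -Y*sqrt(2 + Y)/2)
h(f, M) = 1/2 - M (h(f, M) = -1/2*(-1)*sqrt(2 - 1) - M = -1/2*(-1)*sqrt(1) - M = -1/2*(-1)*1 - M = 1/2 - M)
(h(-1, 9) - 72)*x(10) = ((1/2 - 1*9) - 72)*(-1) = ((1/2 - 9) - 72)*(-1) = (-17/2 - 72)*(-1) = -161/2*(-1) = 161/2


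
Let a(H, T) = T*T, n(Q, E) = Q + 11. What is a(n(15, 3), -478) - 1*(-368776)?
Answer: 597260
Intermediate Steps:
n(Q, E) = 11 + Q
a(H, T) = T²
a(n(15, 3), -478) - 1*(-368776) = (-478)² - 1*(-368776) = 228484 + 368776 = 597260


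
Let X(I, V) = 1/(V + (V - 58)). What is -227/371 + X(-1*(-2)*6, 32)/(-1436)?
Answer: -1956203/3196536 ≈ -0.61198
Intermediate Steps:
X(I, V) = 1/(-58 + 2*V) (X(I, V) = 1/(V + (-58 + V)) = 1/(-58 + 2*V))
-227/371 + X(-1*(-2)*6, 32)/(-1436) = -227/371 + (1/(2*(-29 + 32)))/(-1436) = -227*1/371 + ((½)/3)*(-1/1436) = -227/371 + ((½)*(⅓))*(-1/1436) = -227/371 + (⅙)*(-1/1436) = -227/371 - 1/8616 = -1956203/3196536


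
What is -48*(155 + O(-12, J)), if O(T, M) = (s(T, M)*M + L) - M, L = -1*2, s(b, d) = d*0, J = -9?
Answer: -7776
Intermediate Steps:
s(b, d) = 0
L = -2
O(T, M) = -2 - M (O(T, M) = (0*M - 2) - M = (0 - 2) - M = -2 - M)
-48*(155 + O(-12, J)) = -48*(155 + (-2 - 1*(-9))) = -48*(155 + (-2 + 9)) = -48*(155 + 7) = -48*162 = -7776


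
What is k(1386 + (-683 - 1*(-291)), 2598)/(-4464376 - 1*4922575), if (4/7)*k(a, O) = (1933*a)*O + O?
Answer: -2495902497/2681986 ≈ -930.62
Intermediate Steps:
k(a, O) = 7*O/4 + 13531*O*a/4 (k(a, O) = 7*((1933*a)*O + O)/4 = 7*(1933*O*a + O)/4 = 7*(O + 1933*O*a)/4 = 7*O/4 + 13531*O*a/4)
k(1386 + (-683 - 1*(-291)), 2598)/(-4464376 - 1*4922575) = ((7/4)*2598*(1 + 1933*(1386 + (-683 - 1*(-291)))))/(-4464376 - 1*4922575) = ((7/4)*2598*(1 + 1933*(1386 + (-683 + 291))))/(-4464376 - 4922575) = ((7/4)*2598*(1 + 1933*(1386 - 392)))/(-9386951) = ((7/4)*2598*(1 + 1933*994))*(-1/9386951) = ((7/4)*2598*(1 + 1921402))*(-1/9386951) = ((7/4)*2598*1921403)*(-1/9386951) = (17471317479/2)*(-1/9386951) = -2495902497/2681986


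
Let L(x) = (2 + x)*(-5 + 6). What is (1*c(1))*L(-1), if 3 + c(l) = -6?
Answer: -9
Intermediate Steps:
c(l) = -9 (c(l) = -3 - 6 = -9)
L(x) = 2 + x (L(x) = (2 + x)*1 = 2 + x)
(1*c(1))*L(-1) = (1*(-9))*(2 - 1) = -9*1 = -9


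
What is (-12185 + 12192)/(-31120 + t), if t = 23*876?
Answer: -7/10972 ≈ -0.00063799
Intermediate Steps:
t = 20148
(-12185 + 12192)/(-31120 + t) = (-12185 + 12192)/(-31120 + 20148) = 7/(-10972) = 7*(-1/10972) = -7/10972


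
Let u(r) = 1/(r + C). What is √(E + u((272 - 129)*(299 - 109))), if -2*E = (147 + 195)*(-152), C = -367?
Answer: √381074976619/3829 ≈ 161.22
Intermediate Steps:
u(r) = 1/(-367 + r) (u(r) = 1/(r - 367) = 1/(-367 + r))
E = 25992 (E = -(147 + 195)*(-152)/2 = -171*(-152) = -½*(-51984) = 25992)
√(E + u((272 - 129)*(299 - 109))) = √(25992 + 1/(-367 + (272 - 129)*(299 - 109))) = √(25992 + 1/(-367 + 143*190)) = √(25992 + 1/(-367 + 27170)) = √(25992 + 1/26803) = √(696663577/26803) = √381074976619/3829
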